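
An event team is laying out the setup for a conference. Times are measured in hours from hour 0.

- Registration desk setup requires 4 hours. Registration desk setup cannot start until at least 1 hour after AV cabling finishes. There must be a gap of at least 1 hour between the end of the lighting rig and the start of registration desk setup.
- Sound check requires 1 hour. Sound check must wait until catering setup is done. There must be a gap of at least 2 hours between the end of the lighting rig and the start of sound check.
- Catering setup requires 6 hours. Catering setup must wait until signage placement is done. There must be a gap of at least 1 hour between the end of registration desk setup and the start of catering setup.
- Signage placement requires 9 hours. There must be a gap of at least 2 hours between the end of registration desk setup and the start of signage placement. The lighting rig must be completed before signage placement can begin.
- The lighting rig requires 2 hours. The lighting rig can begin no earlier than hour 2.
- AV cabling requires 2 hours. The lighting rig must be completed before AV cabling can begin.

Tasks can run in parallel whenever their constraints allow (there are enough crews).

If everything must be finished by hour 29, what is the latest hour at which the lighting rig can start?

Sound check has no dependents, so it just needs to finish by hour 29. Starting by 29 − 1 = hour 28 achieves that.
Catering setup feeds into sound check (must start by hour 28); so catering setup must finish by hour 28 and therefore start by hour 22.
Since catering setup (must start by hour 22) depends on it, signage placement must finish by hour 22. Backing off its 9-hour duration gives a latest start of hour 13.
For registration desk setup: signage placement (must start by hour 13, minus 2-hour gap → hour 11); catering setup (must start by hour 22, minus 1-hour gap → hour 21). The most restrictive is hour 11; with a 4-hour duration, registration desk setup must start by hour 7.
AV cabling has to be done before registration desk setup (must start by hour 7, minus 1-hour gap → hour 6). That means finishing by hour 6, i.e. starting by 6 − 2 = hour 4.
The lighting rig has several dependents: AV cabling (must start by hour 4); registration desk setup (must start by hour 7, minus 1-hour gap → hour 6); signage placement (must start by hour 13); sound check (must start by hour 28, minus 2-hour gap → hour 26). The earliest of those limits is hour 4, so the lighting rig must start by 4 − 2 = hour 2.

2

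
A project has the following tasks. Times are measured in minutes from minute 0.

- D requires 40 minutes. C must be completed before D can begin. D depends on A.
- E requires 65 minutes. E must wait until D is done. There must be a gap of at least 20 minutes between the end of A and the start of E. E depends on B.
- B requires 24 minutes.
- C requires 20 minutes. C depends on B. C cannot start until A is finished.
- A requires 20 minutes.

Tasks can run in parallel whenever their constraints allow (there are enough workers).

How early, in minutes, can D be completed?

Nothing blocks B, so it runs from minute 0 to minute 24.
Nothing blocks A, so it runs from minute 0 to minute 20.
C needs all of B (finishes minute 24); A (finishes minute 20). That puts its earliest start at minute 24; it finishes at 24 + 20 = minute 44.
D needs all of C (finishes minute 44); A (finishes minute 20). That puts its earliest start at minute 44; it finishes at 44 + 40 = minute 84.

84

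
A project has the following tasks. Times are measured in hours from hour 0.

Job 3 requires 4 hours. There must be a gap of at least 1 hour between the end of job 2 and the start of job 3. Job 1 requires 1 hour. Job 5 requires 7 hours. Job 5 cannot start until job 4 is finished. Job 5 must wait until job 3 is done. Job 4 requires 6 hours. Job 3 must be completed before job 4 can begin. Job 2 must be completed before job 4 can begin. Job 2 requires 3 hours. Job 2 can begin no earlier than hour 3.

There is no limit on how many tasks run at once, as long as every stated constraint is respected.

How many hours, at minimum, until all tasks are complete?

After its own release at hour 3, job 2 can start at hour 3 and finishes at hour 6.
Job 3 waits on job 2 (finishes hour 6, plus 1-hour gap → hour 7), so it starts at hour 7 and finishes at 7 + 4 = hour 11.
Job 4 needs all of job 3 (finishes hour 11); job 2 (finishes hour 6). That puts its earliest start at hour 11; it finishes at 11 + 6 = hour 17.
For job 5: job 4 (finishes hour 17); job 3 (finishes hour 11). Taking the maximum gives a start of hour 17, and it finishes at 17 + 7 = hour 24.
Nothing blocks job 1, so it runs from hour 0 to hour 1.
All tasks are finished once the last one completes. Finish times: Job 1 at 1, Job 2 at 6, Job 3 at 11, Job 4 at 17, Job 5 at 24. The latest is hour 24.

24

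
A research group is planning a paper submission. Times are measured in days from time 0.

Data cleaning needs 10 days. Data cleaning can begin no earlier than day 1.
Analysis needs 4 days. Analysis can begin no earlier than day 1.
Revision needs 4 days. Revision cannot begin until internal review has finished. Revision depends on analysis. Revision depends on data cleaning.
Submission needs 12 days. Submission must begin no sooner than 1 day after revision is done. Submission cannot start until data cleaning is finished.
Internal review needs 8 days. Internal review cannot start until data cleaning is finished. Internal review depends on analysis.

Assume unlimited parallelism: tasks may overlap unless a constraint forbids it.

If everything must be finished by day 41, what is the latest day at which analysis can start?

12

To finish by day 41, submission (duration 12) must start no later than day 29.
Revision must finish before submission (must start by day 29, minus 1-day gap → day 28). With a 4-day duration, revision must start by 28 − 4 = day 24.
Internal review must finish before revision (must start by day 24). With an 8-day duration, internal review must start by 24 − 8 = day 16.
Analysis has several dependents: internal review (must start by day 16); revision (must start by day 24). The earliest of those limits is day 16, so analysis must start by 16 − 4 = day 12.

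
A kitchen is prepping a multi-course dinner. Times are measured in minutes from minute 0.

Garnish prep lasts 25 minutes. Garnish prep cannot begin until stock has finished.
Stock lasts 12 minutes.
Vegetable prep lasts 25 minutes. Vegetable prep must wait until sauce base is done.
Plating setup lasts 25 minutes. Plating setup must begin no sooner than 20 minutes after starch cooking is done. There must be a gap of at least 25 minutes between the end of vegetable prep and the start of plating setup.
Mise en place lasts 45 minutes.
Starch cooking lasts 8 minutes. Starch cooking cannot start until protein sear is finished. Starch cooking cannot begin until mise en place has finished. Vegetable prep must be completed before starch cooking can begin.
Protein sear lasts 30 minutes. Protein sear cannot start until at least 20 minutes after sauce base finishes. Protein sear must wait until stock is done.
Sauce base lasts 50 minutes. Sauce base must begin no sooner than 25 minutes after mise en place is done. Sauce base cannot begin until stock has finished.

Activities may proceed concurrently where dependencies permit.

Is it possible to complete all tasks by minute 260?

Yes

Stock has no prerequisites, so it starts at minute 0 and finishes at minute 12.
After stock (finishes minute 12), garnish prep can start at minute 12 and finishes at minute 37.
Mise en place has no prerequisites, so it starts at minute 0 and finishes at minute 45.
Sauce base cannot start until mise en place (finishes minute 45, plus 25-minute gap → minute 70); stock (finishes minute 12). The controlling bound is minute 70, so sauce base finishes at 70 + 50 = minute 120.
Vegetable prep cannot begin until sauce base (finishes minute 120). It runs from minute 120 to 120 + 25 = minute 145.
Protein sear needs all of sauce base (finishes minute 120, plus 20-minute gap → minute 140); stock (finishes minute 12). That puts its earliest start at minute 140; it finishes at 140 + 30 = minute 170.
Starch cooking has to wait for protein sear (finishes minute 170); mise en place (finishes minute 45); vegetable prep (finishes minute 145). The latest of these is minute 170, so starch cooking runs minute 170 to 170 + 8 = minute 178.
For plating setup: starch cooking (finishes minute 178, plus 20-minute gap → minute 198); vegetable prep (finishes minute 145, plus 25-minute gap → minute 170). Taking the maximum gives a start of minute 198, and it finishes at 198 + 25 = minute 223.
Every task is finished by minute 223, which is no later than the deadline of 260, so the schedule is feasible.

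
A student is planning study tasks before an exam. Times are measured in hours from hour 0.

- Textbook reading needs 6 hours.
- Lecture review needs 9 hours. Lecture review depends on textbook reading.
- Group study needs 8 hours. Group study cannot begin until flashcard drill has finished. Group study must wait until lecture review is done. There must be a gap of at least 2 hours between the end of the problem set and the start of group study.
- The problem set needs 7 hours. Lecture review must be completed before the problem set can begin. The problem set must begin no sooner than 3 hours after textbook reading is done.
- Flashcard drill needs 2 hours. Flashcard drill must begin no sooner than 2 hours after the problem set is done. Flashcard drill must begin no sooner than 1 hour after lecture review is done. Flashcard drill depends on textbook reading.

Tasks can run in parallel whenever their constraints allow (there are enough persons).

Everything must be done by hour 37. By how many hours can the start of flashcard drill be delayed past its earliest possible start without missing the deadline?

3

Nothing blocks textbook reading, so it runs from hour 0 to hour 6.
Lecture review cannot begin until textbook reading (finishes hour 6). It runs from hour 6 to 6 + 9 = hour 15.
The problem set needs all of lecture review (finishes hour 15); textbook reading (finishes hour 6, plus 3-hour gap → hour 9). That puts its earliest start at hour 15; it finishes at 15 + 7 = hour 22.
Flashcard drill has to wait for the problem set (finishes hour 22, plus 2-hour gap → hour 24); lecture review (finishes hour 15, plus 1-hour gap → hour 16); textbook reading (finishes hour 6). The latest of these is hour 24, so flashcard drill runs hour 24 to 24 + 2 = hour 26.

Working backward from the deadline:
Group study has no dependents, so it just needs to finish by hour 37. Starting by 37 − 8 = hour 29 achieves that.
Flashcard drill must finish before group study (must start by hour 29). With a 2-hour duration, flashcard drill must start by 29 − 2 = hour 27.
So flashcard drill can start as early as hour 24 and as late as hour 27, giving 27 − 24 = 3 hours of slack.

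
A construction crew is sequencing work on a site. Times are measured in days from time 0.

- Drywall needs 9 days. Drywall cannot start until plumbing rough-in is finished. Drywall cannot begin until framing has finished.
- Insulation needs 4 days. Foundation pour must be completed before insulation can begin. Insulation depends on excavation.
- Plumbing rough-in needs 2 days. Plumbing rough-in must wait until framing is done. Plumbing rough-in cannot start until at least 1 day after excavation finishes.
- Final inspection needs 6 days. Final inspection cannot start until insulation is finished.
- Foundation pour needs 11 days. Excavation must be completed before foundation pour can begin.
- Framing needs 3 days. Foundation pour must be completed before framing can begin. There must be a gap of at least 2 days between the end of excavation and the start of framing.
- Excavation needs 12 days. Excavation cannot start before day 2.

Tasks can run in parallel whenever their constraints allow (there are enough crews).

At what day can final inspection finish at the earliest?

Excavation cannot begin until its own release at day 2. It runs from day 2 to 2 + 12 = day 14.
Foundation pour cannot begin until excavation (finishes day 14). It runs from day 14 to 14 + 11 = day 25.
For insulation: foundation pour (finishes day 25); excavation (finishes day 14). Taking the maximum gives a start of day 25, and it finishes at 25 + 4 = day 29.
Final inspection cannot begin until insulation (finishes day 29). It runs from day 29 to 29 + 6 = day 35.

35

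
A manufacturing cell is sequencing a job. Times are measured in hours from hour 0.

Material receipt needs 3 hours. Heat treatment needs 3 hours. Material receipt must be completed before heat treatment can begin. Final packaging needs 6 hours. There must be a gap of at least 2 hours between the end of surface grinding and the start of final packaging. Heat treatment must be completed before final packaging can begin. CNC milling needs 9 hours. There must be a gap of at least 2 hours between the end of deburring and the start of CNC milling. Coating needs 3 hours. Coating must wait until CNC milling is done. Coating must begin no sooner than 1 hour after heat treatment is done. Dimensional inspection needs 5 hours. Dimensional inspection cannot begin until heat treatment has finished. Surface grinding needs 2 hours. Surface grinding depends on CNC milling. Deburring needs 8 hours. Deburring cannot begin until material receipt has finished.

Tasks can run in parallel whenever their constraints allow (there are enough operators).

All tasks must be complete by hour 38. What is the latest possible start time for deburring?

9

Final packaging has no dependents, so it just needs to finish by hour 38. Starting by 38 − 6 = hour 32 achieves that.
Surface grinding has to be done before final packaging (must start by hour 32, minus 2-hour gap → hour 30). That means finishing by hour 30, i.e. starting by 30 − 2 = hour 28.
Coating must finish by hour 38; it takes 3 hours, so it must start by 38 − 3 = hour 35.
CNC milling feeds surface grinding (must start by hour 28); coating (must start by hour 35). Taking the minimum, CNC milling must finish by hour 28 and start by 28 − 9 = hour 19.
Deburring must finish before CNC milling (must start by hour 19, minus 2-hour gap → hour 17). With an 8-hour duration, deburring must start by 17 − 8 = hour 9.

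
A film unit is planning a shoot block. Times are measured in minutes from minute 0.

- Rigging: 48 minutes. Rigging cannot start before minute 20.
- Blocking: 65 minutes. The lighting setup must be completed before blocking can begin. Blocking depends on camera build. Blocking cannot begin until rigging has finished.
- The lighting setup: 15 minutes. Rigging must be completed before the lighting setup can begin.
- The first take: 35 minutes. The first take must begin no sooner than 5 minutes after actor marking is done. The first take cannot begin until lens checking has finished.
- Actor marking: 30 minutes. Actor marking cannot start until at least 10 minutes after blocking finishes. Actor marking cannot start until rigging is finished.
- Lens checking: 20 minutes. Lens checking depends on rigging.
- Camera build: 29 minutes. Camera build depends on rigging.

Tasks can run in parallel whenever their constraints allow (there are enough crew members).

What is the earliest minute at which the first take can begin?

207

Rigging cannot begin until its own release at minute 20. It runs from minute 20 to 20 + 48 = minute 68.
Lens checking waits on rigging (finishes minute 68), so it starts at minute 68 and finishes at 68 + 20 = minute 88.
After rigging (finishes minute 68), camera build can start at minute 68 and finishes at minute 97.
The lighting setup cannot begin until rigging (finishes minute 68). It runs from minute 68 to 68 + 15 = minute 83.
Blocking cannot start until the lighting setup (finishes minute 83); camera build (finishes minute 97); rigging (finishes minute 68). The controlling bound is minute 97, so blocking finishes at 97 + 65 = minute 162.
For actor marking: blocking (finishes minute 162, plus 10-minute gap → minute 172); rigging (finishes minute 68). Taking the maximum gives a start of minute 172, and it finishes at 172 + 30 = minute 202.
The first take waits on actor marking (finishes minute 202, plus 5-minute gap → minute 207); lens checking (finishes minute 88). The latest of these is minute 207, which is the earliest the first take can start.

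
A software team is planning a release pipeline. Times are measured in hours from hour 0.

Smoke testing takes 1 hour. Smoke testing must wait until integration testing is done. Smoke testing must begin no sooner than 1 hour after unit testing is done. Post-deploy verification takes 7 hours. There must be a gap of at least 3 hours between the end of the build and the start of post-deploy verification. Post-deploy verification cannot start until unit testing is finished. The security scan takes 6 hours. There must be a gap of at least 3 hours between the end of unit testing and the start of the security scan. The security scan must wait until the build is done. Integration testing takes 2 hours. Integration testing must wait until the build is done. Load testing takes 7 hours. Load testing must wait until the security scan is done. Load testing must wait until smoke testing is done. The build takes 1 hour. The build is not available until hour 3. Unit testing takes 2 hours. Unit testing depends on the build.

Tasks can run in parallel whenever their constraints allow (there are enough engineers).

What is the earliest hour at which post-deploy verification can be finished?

After its own release at hour 3, the build can start at hour 3 and finishes at hour 4.
Unit testing waits on the build (finishes hour 4), so it starts at hour 4 and finishes at 4 + 2 = hour 6.
Post-deploy verification needs all of the build (finishes hour 4, plus 3-hour gap → hour 7); unit testing (finishes hour 6). That puts its earliest start at hour 7; it finishes at 7 + 7 = hour 14.

14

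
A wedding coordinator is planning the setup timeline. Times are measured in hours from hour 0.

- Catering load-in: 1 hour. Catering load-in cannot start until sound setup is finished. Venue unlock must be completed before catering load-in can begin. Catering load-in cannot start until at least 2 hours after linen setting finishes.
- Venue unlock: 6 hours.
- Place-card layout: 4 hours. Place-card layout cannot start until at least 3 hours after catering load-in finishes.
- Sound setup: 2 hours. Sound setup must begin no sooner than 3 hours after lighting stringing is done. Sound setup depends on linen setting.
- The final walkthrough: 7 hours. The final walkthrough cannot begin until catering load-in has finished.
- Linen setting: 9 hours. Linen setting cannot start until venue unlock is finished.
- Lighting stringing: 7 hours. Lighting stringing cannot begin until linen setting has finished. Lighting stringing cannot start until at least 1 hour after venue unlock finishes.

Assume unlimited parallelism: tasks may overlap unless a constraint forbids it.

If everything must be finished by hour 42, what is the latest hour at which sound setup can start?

Place-card layout must finish by hour 42; it takes 4 hours, so it must start by 42 − 4 = hour 38.
To finish by hour 42, the final walkthrough (duration 7) must start no later than hour 35.
Catering load-in feeds place-card layout (must start by hour 38, minus 3-hour gap → hour 35); the final walkthrough (must start by hour 35). Taking the minimum, catering load-in must finish by hour 35 and start by 35 − 1 = hour 34.
Sound setup feeds into catering load-in (must start by hour 34); so sound setup must finish by hour 34 and therefore start by hour 32.

32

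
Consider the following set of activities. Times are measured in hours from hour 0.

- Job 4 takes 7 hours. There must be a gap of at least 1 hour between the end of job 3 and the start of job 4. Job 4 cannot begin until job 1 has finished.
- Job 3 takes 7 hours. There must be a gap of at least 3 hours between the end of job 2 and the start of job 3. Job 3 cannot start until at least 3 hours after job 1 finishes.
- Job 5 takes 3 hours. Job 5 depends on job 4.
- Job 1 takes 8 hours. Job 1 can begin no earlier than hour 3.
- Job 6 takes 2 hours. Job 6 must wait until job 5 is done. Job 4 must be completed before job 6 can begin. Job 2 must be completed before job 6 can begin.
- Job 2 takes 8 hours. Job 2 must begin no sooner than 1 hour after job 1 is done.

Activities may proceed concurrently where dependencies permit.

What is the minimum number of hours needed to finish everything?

43

Job 1 cannot begin until its own release at hour 3. It runs from hour 3 to 3 + 8 = hour 11.
After job 1 (finishes hour 11, plus 1-hour gap → hour 12), job 2 can start at hour 12 and finishes at hour 20.
Job 3 has to wait for job 2 (finishes hour 20, plus 3-hour gap → hour 23); job 1 (finishes hour 11, plus 3-hour gap → hour 14). The latest of these is hour 23, so job 3 runs hour 23 to 23 + 7 = hour 30.
For job 4: job 3 (finishes hour 30, plus 1-hour gap → hour 31); job 1 (finishes hour 11). Taking the maximum gives a start of hour 31, and it finishes at 31 + 7 = hour 38.
Job 5 waits on job 4 (finishes hour 38), so it starts at hour 38 and finishes at 38 + 3 = hour 41.
Job 6 needs all of job 5 (finishes hour 41); job 4 (finishes hour 38); job 2 (finishes hour 20). That puts its earliest start at hour 41; it finishes at 41 + 2 = hour 43.
All tasks are finished once the last one completes. Finish times: Job 1 at 11, Job 2 at 20, Job 3 at 30, Job 4 at 38, Job 5 at 41, Job 6 at 43. The latest is hour 43.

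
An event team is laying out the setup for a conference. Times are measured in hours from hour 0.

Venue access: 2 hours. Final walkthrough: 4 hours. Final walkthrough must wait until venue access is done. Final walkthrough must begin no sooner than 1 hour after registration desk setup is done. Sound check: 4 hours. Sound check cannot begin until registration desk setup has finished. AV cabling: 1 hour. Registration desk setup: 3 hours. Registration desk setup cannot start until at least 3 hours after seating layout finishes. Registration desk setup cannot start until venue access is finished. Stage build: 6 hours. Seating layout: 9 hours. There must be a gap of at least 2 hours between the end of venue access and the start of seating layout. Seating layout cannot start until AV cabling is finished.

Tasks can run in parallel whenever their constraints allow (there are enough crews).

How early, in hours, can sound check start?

AV cabling has no prerequisites, so it starts at hour 0 and finishes at hour 1.
Venue access has no prerequisites, so it starts at hour 0 and finishes at hour 2.
For seating layout: venue access (finishes hour 2, plus 2-hour gap → hour 4); AV cabling (finishes hour 1). Taking the maximum gives a start of hour 4, and it finishes at 4 + 9 = hour 13.
Registration desk setup cannot start until seating layout (finishes hour 13, plus 3-hour gap → hour 16); venue access (finishes hour 2). The controlling bound is hour 16, so registration desk setup finishes at 16 + 3 = hour 19.
Sound check waits on registration desk setup (finishes hour 19), so the earliest it can start is hour 19.

19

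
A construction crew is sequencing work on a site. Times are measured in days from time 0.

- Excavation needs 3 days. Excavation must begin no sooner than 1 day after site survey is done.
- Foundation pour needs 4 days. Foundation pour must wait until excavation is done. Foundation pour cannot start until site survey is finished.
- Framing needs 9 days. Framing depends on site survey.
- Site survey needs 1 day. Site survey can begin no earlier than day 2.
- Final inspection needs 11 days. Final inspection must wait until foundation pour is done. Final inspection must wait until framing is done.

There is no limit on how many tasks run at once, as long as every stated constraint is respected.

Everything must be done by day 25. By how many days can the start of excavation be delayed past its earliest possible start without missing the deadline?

3

After its own release at day 2, site survey can start at day 2 and finishes at day 3.
Excavation waits on site survey (finishes day 3, plus 1-day gap → day 4), so it starts at day 4 and finishes at 4 + 3 = day 7.

Working backward from the deadline:
Nothing follows final inspection; the deadline of day 25 is its only limit. It must start by 25 − 11 = day 14.
Foundation pour feeds into final inspection (must start by day 14); so foundation pour must finish by day 14 and therefore start by day 10.
Excavation feeds into foundation pour (must start by day 10); so excavation must finish by day 10 and therefore start by day 7.
So excavation can start as early as day 4 and as late as day 7, giving 7 − 4 = 3 days of slack.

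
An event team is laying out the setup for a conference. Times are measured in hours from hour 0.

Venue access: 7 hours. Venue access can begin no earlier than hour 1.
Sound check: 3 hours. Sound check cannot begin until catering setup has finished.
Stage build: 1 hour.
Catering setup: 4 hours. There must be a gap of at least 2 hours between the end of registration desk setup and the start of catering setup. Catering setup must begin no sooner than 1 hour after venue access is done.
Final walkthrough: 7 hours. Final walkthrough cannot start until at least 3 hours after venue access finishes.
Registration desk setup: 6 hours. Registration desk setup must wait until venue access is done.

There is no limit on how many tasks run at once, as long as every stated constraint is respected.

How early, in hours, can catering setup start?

16

Venue access waits on its own release at hour 1, so it starts at hour 1 and finishes at 1 + 7 = hour 8.
Registration desk setup cannot begin until venue access (finishes hour 8). It runs from hour 8 to 8 + 6 = hour 14.
Catering setup waits on registration desk setup (finishes hour 14, plus 2-hour gap → hour 16); venue access (finishes hour 8, plus 1-hour gap → hour 9). The latest of these is hour 16, which is the earliest catering setup can start.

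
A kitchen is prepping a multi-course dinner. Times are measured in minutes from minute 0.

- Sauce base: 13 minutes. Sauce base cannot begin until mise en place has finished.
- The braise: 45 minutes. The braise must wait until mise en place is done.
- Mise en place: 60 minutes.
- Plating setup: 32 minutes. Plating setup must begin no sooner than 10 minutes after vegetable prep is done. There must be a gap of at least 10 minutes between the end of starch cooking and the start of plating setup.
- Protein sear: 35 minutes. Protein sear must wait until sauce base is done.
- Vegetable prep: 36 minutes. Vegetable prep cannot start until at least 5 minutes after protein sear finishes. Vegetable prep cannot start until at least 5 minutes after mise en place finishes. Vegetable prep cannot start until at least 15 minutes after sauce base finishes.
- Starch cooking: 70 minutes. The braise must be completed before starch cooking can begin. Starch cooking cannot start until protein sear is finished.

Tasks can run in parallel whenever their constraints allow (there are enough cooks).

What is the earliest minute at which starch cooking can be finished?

Mise en place has no prerequisites, so it starts at minute 0 and finishes at minute 60.
The braise waits on mise en place (finishes minute 60), so it starts at minute 60 and finishes at 60 + 45 = minute 105.
Sauce base waits on mise en place (finishes minute 60), so it starts at minute 60 and finishes at 60 + 13 = minute 73.
After sauce base (finishes minute 73), protein sear can start at minute 73 and finishes at minute 108.
For starch cooking: the braise (finishes minute 105); protein sear (finishes minute 108). Taking the maximum gives a start of minute 108, and it finishes at 108 + 70 = minute 178.

178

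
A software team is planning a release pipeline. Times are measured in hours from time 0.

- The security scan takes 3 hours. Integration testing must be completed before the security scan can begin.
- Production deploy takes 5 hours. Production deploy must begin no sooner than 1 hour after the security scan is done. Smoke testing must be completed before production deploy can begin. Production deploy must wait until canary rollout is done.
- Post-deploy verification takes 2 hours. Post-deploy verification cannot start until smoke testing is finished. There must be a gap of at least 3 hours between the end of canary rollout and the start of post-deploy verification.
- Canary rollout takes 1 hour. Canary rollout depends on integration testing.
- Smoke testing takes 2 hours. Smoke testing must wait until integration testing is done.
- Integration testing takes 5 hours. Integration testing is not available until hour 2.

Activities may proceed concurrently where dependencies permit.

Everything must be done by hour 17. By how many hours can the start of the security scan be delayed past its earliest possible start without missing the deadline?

After its own release at hour 2, integration testing can start at hour 2 and finishes at hour 7.
After integration testing (finishes hour 7), the security scan can start at hour 7 and finishes at hour 10.

Working backward from the deadline:
Production deploy must finish by hour 17; it takes 5 hours, so it must start by 17 − 5 = hour 12.
Since production deploy (must start by hour 12, minus 1-hour gap → hour 11) depends on it, the security scan must finish by hour 11. Backing off its 3-hour duration gives a latest start of hour 8.
So the security scan can start as early as hour 7 and as late as hour 8, giving 8 − 7 = 1 hour of slack.

1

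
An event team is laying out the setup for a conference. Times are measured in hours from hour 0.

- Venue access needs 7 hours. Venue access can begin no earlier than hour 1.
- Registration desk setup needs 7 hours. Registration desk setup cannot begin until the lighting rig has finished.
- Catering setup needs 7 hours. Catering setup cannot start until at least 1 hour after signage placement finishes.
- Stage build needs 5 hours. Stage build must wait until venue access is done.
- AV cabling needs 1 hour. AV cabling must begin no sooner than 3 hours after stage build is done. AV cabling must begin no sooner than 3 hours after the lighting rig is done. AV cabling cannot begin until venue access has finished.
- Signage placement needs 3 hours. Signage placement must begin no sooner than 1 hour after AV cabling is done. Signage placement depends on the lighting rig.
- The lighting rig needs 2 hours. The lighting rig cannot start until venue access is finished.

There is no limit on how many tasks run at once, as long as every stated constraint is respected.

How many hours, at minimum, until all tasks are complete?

29

Venue access cannot begin until its own release at hour 1. It runs from hour 1 to 1 + 7 = hour 8.
The lighting rig cannot begin until venue access (finishes hour 8). It runs from hour 8 to 8 + 2 = hour 10.
Registration desk setup cannot begin until the lighting rig (finishes hour 10). It runs from hour 10 to 10 + 7 = hour 17.
After venue access (finishes hour 8), stage build can start at hour 8 and finishes at hour 13.
AV cabling has to wait for stage build (finishes hour 13, plus 3-hour gap → hour 16); the lighting rig (finishes hour 10, plus 3-hour gap → hour 13); venue access (finishes hour 8). The latest of these is hour 16, so AV cabling runs hour 16 to 16 + 1 = hour 17.
Signage placement needs all of AV cabling (finishes hour 17, plus 1-hour gap → hour 18); the lighting rig (finishes hour 10). That puts its earliest start at hour 18; it finishes at 18 + 3 = hour 21.
Catering setup waits on signage placement (finishes hour 21, plus 1-hour gap → hour 22), so it starts at hour 22 and finishes at 22 + 7 = hour 29.
All tasks are finished once the last one completes. Finish times: Venue access at 8, Stage build at 13, The lighting rig at 10, AV cabling at 17, Registration desk setup at 17, Signage placement at 21, Catering setup at 29. The latest is hour 29.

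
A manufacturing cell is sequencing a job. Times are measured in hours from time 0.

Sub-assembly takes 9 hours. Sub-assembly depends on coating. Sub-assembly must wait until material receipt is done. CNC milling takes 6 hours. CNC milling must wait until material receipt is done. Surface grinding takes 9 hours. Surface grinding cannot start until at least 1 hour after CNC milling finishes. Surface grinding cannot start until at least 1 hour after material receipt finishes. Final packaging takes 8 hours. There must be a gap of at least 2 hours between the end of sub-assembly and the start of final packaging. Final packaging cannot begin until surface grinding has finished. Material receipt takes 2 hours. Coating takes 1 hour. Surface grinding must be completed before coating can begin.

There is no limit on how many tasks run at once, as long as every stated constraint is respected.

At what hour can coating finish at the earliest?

19

Material receipt can start immediately at hour 0; it finishes at hour 2.
After material receipt (finishes hour 2), CNC milling can start at hour 2 and finishes at hour 8.
Surface grinding needs all of CNC milling (finishes hour 8, plus 1-hour gap → hour 9); material receipt (finishes hour 2, plus 1-hour gap → hour 3). That puts its earliest start at hour 9; it finishes at 9 + 9 = hour 18.
After surface grinding (finishes hour 18), coating can start at hour 18 and finishes at hour 19.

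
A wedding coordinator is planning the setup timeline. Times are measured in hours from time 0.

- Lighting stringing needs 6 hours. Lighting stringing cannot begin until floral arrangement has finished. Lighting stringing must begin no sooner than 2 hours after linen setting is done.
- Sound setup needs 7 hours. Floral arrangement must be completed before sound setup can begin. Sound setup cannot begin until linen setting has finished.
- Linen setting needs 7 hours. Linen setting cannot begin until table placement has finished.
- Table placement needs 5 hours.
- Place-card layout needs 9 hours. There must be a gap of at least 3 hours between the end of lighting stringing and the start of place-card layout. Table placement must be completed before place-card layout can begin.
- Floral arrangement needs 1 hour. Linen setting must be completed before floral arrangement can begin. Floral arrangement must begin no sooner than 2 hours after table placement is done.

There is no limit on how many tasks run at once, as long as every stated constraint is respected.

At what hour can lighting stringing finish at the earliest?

20

Nothing blocks table placement, so it runs from hour 0 to hour 5.
Linen setting cannot begin until table placement (finishes hour 5). It runs from hour 5 to 5 + 7 = hour 12.
Floral arrangement cannot start until linen setting (finishes hour 12); table placement (finishes hour 5, plus 2-hour gap → hour 7). The controlling bound is hour 12, so floral arrangement finishes at 12 + 1 = hour 13.
Lighting stringing has to wait for floral arrangement (finishes hour 13); linen setting (finishes hour 12, plus 2-hour gap → hour 14). The latest of these is hour 14, so lighting stringing runs hour 14 to 14 + 6 = hour 20.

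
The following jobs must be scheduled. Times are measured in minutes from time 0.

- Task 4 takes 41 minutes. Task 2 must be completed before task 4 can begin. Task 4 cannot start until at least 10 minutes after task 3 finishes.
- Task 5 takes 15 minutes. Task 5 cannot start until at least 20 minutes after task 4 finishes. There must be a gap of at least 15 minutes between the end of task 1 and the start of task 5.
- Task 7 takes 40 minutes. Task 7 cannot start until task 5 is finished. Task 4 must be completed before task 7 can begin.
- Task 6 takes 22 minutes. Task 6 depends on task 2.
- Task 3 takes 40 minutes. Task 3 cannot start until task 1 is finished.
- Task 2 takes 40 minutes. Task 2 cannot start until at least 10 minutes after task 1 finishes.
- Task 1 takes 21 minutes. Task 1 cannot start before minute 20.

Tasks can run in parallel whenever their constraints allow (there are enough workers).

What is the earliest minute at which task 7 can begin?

167

Task 1 cannot begin until its own release at minute 20. It runs from minute 20 to 20 + 21 = minute 41.
Task 3 waits on task 1 (finishes minute 41), so it starts at minute 41 and finishes at 41 + 40 = minute 81.
After task 1 (finishes minute 41, plus 10-minute gap → minute 51), task 2 can start at minute 51 and finishes at minute 91.
Task 4 cannot start until task 2 (finishes minute 91); task 3 (finishes minute 81, plus 10-minute gap → minute 91). The controlling bound is minute 91, so task 4 finishes at 91 + 41 = minute 132.
Task 5 cannot start until task 4 (finishes minute 132, plus 20-minute gap → minute 152); task 1 (finishes minute 41, plus 15-minute gap → minute 56). The controlling bound is minute 152, so task 5 finishes at 152 + 15 = minute 167.
Task 7 waits on task 5 (finishes minute 167); task 4 (finishes minute 132). The latest of these is minute 167, which is the earliest task 7 can start.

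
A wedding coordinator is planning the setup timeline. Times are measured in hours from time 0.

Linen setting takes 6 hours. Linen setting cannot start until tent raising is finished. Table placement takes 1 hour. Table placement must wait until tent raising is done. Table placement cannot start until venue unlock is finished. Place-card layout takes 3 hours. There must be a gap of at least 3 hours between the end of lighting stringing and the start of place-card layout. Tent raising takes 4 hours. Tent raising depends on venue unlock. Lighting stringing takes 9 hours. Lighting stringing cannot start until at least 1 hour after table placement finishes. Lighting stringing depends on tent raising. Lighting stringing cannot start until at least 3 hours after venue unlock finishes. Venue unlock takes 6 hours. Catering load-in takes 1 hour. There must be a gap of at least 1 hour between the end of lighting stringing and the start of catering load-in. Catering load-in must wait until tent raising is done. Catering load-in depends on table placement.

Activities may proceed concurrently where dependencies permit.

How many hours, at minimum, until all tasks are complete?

27

Nothing blocks venue unlock, so it runs from hour 0 to hour 6.
After venue unlock (finishes hour 6), tent raising can start at hour 6 and finishes at hour 10.
After tent raising (finishes hour 10), linen setting can start at hour 10 and finishes at hour 16.
Table placement has to wait for tent raising (finishes hour 10); venue unlock (finishes hour 6). The latest of these is hour 10, so table placement runs hour 10 to 10 + 1 = hour 11.
Lighting stringing has to wait for table placement (finishes hour 11, plus 1-hour gap → hour 12); tent raising (finishes hour 10); venue unlock (finishes hour 6, plus 3-hour gap → hour 9). The latest of these is hour 12, so lighting stringing runs hour 12 to 12 + 9 = hour 21.
Place-card layout cannot begin until lighting stringing (finishes hour 21, plus 3-hour gap → hour 24). It runs from hour 24 to 24 + 3 = hour 27.
Catering load-in needs all of lighting stringing (finishes hour 21, plus 1-hour gap → hour 22); tent raising (finishes hour 10); table placement (finishes hour 11). That puts its earliest start at hour 22; it finishes at 22 + 1 = hour 23.
All tasks are finished once the last one completes. Finish times: Venue unlock at 6, Tent raising at 10, Table placement at 11, Linen setting at 16, Lighting stringing at 21, Catering load-in at 23, Place-card layout at 27. The latest is hour 27.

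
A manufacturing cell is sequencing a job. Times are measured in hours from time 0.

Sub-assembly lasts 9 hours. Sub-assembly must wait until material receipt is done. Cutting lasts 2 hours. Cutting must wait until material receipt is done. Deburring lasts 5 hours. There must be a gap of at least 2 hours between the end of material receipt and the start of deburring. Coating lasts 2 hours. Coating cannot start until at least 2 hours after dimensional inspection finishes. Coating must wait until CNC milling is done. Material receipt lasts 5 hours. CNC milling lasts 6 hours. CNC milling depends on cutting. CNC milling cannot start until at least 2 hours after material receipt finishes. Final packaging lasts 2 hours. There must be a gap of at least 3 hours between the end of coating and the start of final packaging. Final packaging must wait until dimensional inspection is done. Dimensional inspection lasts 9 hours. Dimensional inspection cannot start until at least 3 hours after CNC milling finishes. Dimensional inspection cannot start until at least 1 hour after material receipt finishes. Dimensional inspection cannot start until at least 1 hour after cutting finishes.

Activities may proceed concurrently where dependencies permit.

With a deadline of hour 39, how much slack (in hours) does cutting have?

Nothing blocks material receipt, so it runs from hour 0 to hour 5.
Cutting waits on material receipt (finishes hour 5), so it starts at hour 5 and finishes at 5 + 2 = hour 7.

Working backward from the deadline:
To finish by hour 39, final packaging (duration 2) must start no later than hour 37.
Coating has to be done before final packaging (must start by hour 37, minus 3-hour gap → hour 34). That means finishing by hour 34, i.e. starting by 34 − 2 = hour 32.
Dimensional inspection feeds coating (must start by hour 32, minus 2-hour gap → hour 30); final packaging (must start by hour 37). Taking the minimum, dimensional inspection must finish by hour 30 and start by 30 − 9 = hour 21.
For CNC milling: dimensional inspection (must start by hour 21, minus 3-hour gap → hour 18); coating (must start by hour 32). The most restrictive is hour 18; with a 6-hour duration, CNC milling must start by hour 12.
For cutting: CNC milling (must start by hour 12); dimensional inspection (must start by hour 21, minus 1-hour gap → hour 20). The most restrictive is hour 12; with a 2-hour duration, cutting must start by hour 10.
So cutting can start as early as hour 5 and as late as hour 10, giving 10 − 5 = 5 hours of slack.

5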